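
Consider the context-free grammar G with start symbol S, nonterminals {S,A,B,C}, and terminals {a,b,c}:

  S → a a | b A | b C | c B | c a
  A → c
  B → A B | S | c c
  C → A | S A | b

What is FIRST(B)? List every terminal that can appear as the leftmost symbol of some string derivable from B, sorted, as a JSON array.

FIRST sets, iterate to fixpoint:
pass 1:
  A via A→c: +{c}
  B via B→A B: +{c}
  C via C→A: +{c}
  C via C→b: +{b}
  S via S→a a: +{a}
  S via S→b A: +{b}
  S via S→c B: +{c}
  FIRST(S)={a,b,c}  FIRST(A)={c}  FIRST(B)={c}  FIRST(C)={b,c}
pass 2:
  B via B→S: +{a,b}
  C via C→S A: +{a}
  FIRST(S)={a,b,c}  FIRST(A)={c}  FIRST(B)={a,b,c}  FIRST(C)={a,b,c}
pass 3: (no change)
  FIRST(S)={a,b,c}  FIRST(A)={c}  FIRST(B)={a,b,c}  FIRST(C)={a,b,c}

FIRST(B) = ["a", "b", "c"]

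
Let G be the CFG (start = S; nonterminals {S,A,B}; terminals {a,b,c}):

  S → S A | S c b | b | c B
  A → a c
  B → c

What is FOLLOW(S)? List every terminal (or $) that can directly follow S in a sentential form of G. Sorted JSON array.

FIRST iteration:
[1]
  A via A→a c: +{a}
  B via B→c: +{c}
  S via S→b: +{b}
  S via S→c B: +{c}
  FIRST[S]={b,c}  FIRST[A]={a}  FIRST[B]={c}
[2] (stable)
  FIRST[S]={b,c}  FIRST[A]={a}  FIRST[B]={c}

FOLLOW sets:
initialize: $ ∈ FOLLOW(S)
pass 1:
  S→S A: FOLLOW(S) ⊇ FIRST(A) = {a}; new: +{a}
  S→S A: FOLLOW(A) ⊇ FOLLOW(S) ⊇ {$,a}; new: +{$,a}
  S→S c b: FOLLOW(S) ⊇ FIRST(c) = {c}; new: +{c}
  S→c B: FOLLOW(B) ⊇ FOLLOW(S) ⊇ {$,a,c}; new: +{$,a,c}
  FOLLOW(S)={$,a,c}  FOLLOW(A)={$,a}  FOLLOW(B)={$,a,c}
pass 2:
  S→S A: FOLLOW(A) ⊇ FOLLOW(S) ⊇ {$,a,c}; new: +{c}
  FOLLOW(S)={$,a,c}  FOLLOW(A)={$,a,c}  FOLLOW(B)={$,a,c}
pass 3: (stable)
  FOLLOW(S)={$,a,c}  FOLLOW(A)={$,a,c}  FOLLOW(B)={$,a,c}

FOLLOW(S) = ["$", "a", "c"]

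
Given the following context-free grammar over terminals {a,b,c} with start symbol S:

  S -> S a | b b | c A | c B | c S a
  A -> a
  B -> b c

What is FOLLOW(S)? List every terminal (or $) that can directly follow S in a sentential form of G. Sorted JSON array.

FIRST iteration:
[1]
  A via A→a: +{a}
  B via B→b c: +{b}
  S via S→b b: +{b}
  S via S→c A: +{c}
  S: {b,c}  A: {a}  B: {b}
[2] (no change)
  S: {b,c}  A: {a}  B: {b}

FOLLOW iteration:
initialize: $ ∈ FOLLOW(S)
pass 1:
  S→S a: FOLLOW(S) ⊇ FIRST(a) = {a}; new: +{a}
  S→c A: FOLLOW(A) ⊇ FOLLOW(S) ⊇ {$,a}; new: +{$,a}
  S→c B: FOLLOW(B) ⊇ FOLLOW(S) ⊇ {$,a}; new: +{$,a}
  S: {$,a}  A: {$,a}  B: {$,a}
pass 2: (no change)
  S: {$,a}  A: {$,a}  B: {$,a}

FOLLOW(S) = ["$", "a"]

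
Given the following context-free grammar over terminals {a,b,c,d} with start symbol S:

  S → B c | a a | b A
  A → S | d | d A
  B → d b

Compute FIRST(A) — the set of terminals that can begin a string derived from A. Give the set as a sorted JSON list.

Compute FIRST by fixpoint:
round 1:
  A via A→d: +{d}
  B via B→d b: +{d}
  S via S→B c: +{d}
  S via S→a a: +{a}
  S via S→b A: +{b}
  S: {a,b,d}  A: {d}  B: {d}
round 2:
  A via A→S: +{a,b}
  S: {a,b,d}  A: {a,b,d}  B: {d}
round 3: (no change)
  S: {a,b,d}  A: {a,b,d}  B: {d}

FIRST(A) = ["a", "b", "d"]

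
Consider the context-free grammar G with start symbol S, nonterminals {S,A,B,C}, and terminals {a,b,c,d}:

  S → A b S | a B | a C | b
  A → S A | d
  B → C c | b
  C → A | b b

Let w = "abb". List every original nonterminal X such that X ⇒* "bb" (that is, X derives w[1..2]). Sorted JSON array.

CNF form of G:
  S -> A X3 | T2 B | T2 C | b
  A -> S A | d
  B -> C T0 | b
  C -> S A | T1 T1 | d
  T0 -> c
  T1 -> b
  T2 -> a
  X3 -> T1 S

CYK table (by increasing span) (cells [i..j] with 1 ≤ i ≤ j ≤ 2 only):
  cell(1,1) b: {B,S,T1}  orig:{B,S}
  cell(2,2) b: {B,S,T1}  orig:{B,S}
  cell(1,2) bb: {C,X3}  orig:{C}

Original NTs in T[1,2] deriving "bb": ["C"]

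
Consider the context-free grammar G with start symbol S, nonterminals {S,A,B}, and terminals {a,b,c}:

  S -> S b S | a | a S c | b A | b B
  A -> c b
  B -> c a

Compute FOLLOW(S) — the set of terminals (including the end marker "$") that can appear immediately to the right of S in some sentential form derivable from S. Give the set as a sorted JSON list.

Compute FIRST by fixpoint:
round 1:
  A via A→c b: +{c}
  B via B→c a: +{c}
  S via S→a: +{a}
  S via S→b A: +{b}
  FIRST(S)={a,b}  FIRST(A)={c}  FIRST(B)={c}
round 2: (no change)
  FIRST(S)={a,b}  FIRST(A)={c}  FIRST(B)={c}

FOLLOW sets:
initialize: $ ∈ FOLLOW(S)
pass 1:
  S→S b S: FOLLOW(S) ⊇ FIRST(b) = {b}; new: +{b}
  S→a S c: FOLLOW(S) ⊇ FIRST(c) = {c}; new: +{c}
  S→b A: FOLLOW(A) ⊇ FOLLOW(S) ⊇ {$,b,c}; new: +{$,b,c}
  S→b B: FOLLOW(B) ⊇ FOLLOW(S) ⊇ {$,b,c}; new: +{$,b,c}
  FOLLOW[S]={$,b,c}  FOLLOW[A]={$,b,c}  FOLLOW[B]={$,b,c}
pass 2: (no change)
  FOLLOW[S]={$,b,c}  FOLLOW[A]={$,b,c}  FOLLOW[B]={$,b,c}

FOLLOW(S) = ["$", "b", "c"]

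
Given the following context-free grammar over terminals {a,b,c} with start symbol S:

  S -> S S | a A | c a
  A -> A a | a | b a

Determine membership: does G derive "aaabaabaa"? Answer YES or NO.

Convert to CNF:
  S -> S S | T0 A | T2 T0
  A -> A T0 | T1 T0 | a
  T0 -> a
  T1 -> b
  T2 -> c

CYK table (by increasing span):
  [0..0]={A,T0}  "a"  orig:{A}
  [1..1]={A,T0}  "a"  orig:{A}
  [2..2]={A,T0}  "a"  orig:{A}
  [3..3]={T1}  "b"  orig:{}
  [4..4]={A,T0}  "a"  orig:{A}
  [5..5]={A,T0}  "a"  orig:{A}
  [6..6]={T1}  "b"  orig:{}
  [7..7]={A,T0}  "a"  orig:{A}
  [8..8]={A,T0}  "a"  orig:{A}
  [0..1]={A,S}  "aa"
  [1..2]={A,S}  "aa"
  [2..3]=∅  "ab"
  [3..4]={A}  "ba"
  [4..5]={A,S}  "aa"
  [5..6]=∅  "ab"
  [6..7]={A}  "ba"
  [7..8]={A,S}  "aa"
  [0..2]={A,S}  "aaa"
  [1..3]=∅  "aab"
  [2..4]={S}  "aba"
  [3..5]={A}  "baa"
  [4..6]=∅  "aab"
  [5..7]={S}  "aba"
  [6..8]={A}  "baa"
  [0..3]=∅  "aaab"
  [1..4]=∅  "aaba"
  [2..5]={S}  "abaa"
  [3..6]=∅  "baab"
  [4..7]=∅  "aaba"
  [5..8]={S}  "abaa"
  [0..4]={S}  "aaaba"
  [1..5]=∅  "aabaa"
  [2..6]=∅  "abaab"
  [3..7]=∅  "baaba"
  [4..8]=∅  "aabaa"
  [0..5]={S}  "aaabaa"
  [1..6]=∅  "aabaab"
  [2..7]={S}  "abaaba"
  [3..8]=∅  "baabaa"
  [0..6]=∅  "aaabaab"
  [1..7]=∅  "aabaaba"
  [2..8]={S}  "abaabaa"
  [0..7]={S}  "aaabaaba"
  [1..8]=∅  "aabaabaa"
  [0..8]={S}  "aaabaabaa"

S ∈ T[0,8] ⇒ YES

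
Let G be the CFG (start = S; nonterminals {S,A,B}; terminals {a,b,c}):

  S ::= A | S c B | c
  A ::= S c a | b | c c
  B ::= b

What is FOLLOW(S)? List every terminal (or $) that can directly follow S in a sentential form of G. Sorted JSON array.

FIRST sets, iterate to fixpoint:
iter 1:
  A via A→b: +{b}
  A via A→c c: +{c}
  B via B→b: +{b}
  S via S→A: +{b,c}
  FIRST[S]={b,c}  FIRST[A]={b,c}  FIRST[B]={b}
iter 2: (no change)
  FIRST[S]={b,c}  FIRST[A]={b,c}  FIRST[B]={b}

Compute FOLLOW by fixpoint:
FOLLOW(S) := {$}
[1]
  A→S c a: FOLLOW(S) ⊇ FIRST(c) = {c}; new: +{c}
  S→A: FOLLOW(A) ⊇ FOLLOW(S) ⊇ {$,c}; new: +{$,c}
  S→S c B: FOLLOW(B) ⊇ FOLLOW(S) ⊇ {$,c}; new: +{$,c}
  S: {$,c}  A: {$,c}  B: {$,c}
[2] (stable)
  S: {$,c}  A: {$,c}  B: {$,c}

FOLLOW(S) = ["$", "c"]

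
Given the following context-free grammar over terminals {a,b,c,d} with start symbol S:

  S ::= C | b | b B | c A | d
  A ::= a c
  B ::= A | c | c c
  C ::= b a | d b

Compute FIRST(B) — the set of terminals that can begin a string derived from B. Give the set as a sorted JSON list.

FIRST iteration:
round 1:
  A via A→a c: +{a}
  B via B→A: +{a}
  B via B→c: +{c}
  C via C→b a: +{b}
  C via C→d b: +{d}
  S via S→C: +{b,d}
  S via S→c A: +{c}
  S: {b,c,d}  A: {a}  B: {a,c}  C: {b,d}
round 2: — fixpoint
  S: {b,c,d}  A: {a}  B: {a,c}  C: {b,d}

FIRST(B) = ["a", "c"]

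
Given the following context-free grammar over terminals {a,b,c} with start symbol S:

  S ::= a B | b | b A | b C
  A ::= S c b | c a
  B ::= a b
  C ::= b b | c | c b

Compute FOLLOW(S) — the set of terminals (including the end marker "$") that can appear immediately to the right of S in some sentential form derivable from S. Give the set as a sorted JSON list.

FIRST sets, iterate to fixpoint:
iter 1:
  A via A→c a: +{c}
  B via B→a b: +{a}
  C via C→b b: +{b}
  C via C→c: +{c}
  S via S→a B: +{a}
  S via S→b: +{b}
  FIRST(S)={a,b}  FIRST(A)={c}  FIRST(B)={a}  FIRST(C)={b,c}
iter 2:
  A via A→S c b: +{a,b}
  FIRST(S)={a,b}  FIRST(A)={a,b,c}  FIRST(B)={a}  FIRST(C)={b,c}
iter 3: (stable)
  FIRST(S)={a,b}  FIRST(A)={a,b,c}  FIRST(B)={a}  FIRST(C)={b,c}

FOLLOW sets:
seed FOLLOW(S) with $
iter 1:
  A→S c b: FOLLOW(S) ⊇ FIRST(c) = {c}; new: +{c}
  S→a B: FOLLOW(B) ⊇ FOLLOW(S) ⊇ {$,c}; new: +{$,c}
  S→b A: FOLLOW(A) ⊇ FOLLOW(S) ⊇ {$,c}; new: +{$,c}
  S→b C: FOLLOW(C) ⊇ FOLLOW(S) ⊇ {$,c}; new: +{$,c}
  FOLLOW(S)={$,c}  FOLLOW(A)={$,c}  FOLLOW(B)={$,c}  FOLLOW(C)={$,c}
iter 2: done
  FOLLOW(S)={$,c}  FOLLOW(A)={$,c}  FOLLOW(B)={$,c}  FOLLOW(C)={$,c}

FOLLOW(S) = ["$", "c"]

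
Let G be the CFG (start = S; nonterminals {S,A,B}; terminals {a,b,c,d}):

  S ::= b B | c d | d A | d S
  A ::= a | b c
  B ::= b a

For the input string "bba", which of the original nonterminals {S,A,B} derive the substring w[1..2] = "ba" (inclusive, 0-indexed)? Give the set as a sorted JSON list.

Convert to CNF:
  S -> T0 B | T1 T3 | T3 A | T3 S
  A -> T0 T1 | a
  B -> T0 T2
  T0 -> b
  T1 -> c
  T2 -> a
  T3 -> d

Fill CYK table bottom-up — only the sub-triangle for w[1..2]:
  cell(1,1) b: {T0}  orig:{}
  cell(2,2) a: {A,T2}  orig:{A}
  cell(1,2) ba: {B}

Original NTs in T[1,2] deriving "ba": ["B"]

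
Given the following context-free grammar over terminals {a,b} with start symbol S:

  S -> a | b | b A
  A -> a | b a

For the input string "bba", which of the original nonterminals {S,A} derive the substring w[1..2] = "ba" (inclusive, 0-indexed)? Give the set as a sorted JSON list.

Convert to CNF:
  S -> T0 A | a | b
  A -> T0 T1 | a
  T0 -> b
  T1 -> a

CYK fill (cells [i..j] with 1 ≤ i ≤ j ≤ 2 only):
  cell(1,1) b: {S,T0}  orig:{S}
  cell(2,2) a: {A,S,T1}  orig:{A,S}
  cell(1,2) ba: {A,S}

Original NTs in T[1,2] deriving "ba": ["A", "S"]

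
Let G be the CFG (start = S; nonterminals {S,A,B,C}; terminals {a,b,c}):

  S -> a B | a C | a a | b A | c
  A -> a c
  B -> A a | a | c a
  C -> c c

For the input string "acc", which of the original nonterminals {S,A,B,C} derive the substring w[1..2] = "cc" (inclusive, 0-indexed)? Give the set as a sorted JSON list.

CNF form of G:
  S -> T0 B | T0 C | T0 T0 | T2 A | c
  A -> T0 T1
  B -> A T0 | T1 T0 | a
  C -> T1 T1
  T0 -> a
  T1 -> c
  T2 -> b

CYK fill (cells [i..j] with 1 ≤ i ≤ j ≤ 2 only):
  [1..1]={S,T1}  "c"  orig:{S}
  [2..2]={S,T1}  "c"  orig:{S}
  [1..2]={C}  "cc"

Original NTs in T[1,2] deriving "cc": ["C"]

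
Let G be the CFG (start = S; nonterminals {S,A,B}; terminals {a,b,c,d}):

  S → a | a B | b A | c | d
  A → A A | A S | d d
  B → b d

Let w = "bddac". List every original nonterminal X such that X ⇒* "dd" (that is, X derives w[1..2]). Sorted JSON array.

CNF form of G:
  S -> T1 A | T2 B | a | c | d
  A -> A A | A S | T0 T0
  B -> T1 T0
  T0 -> d
  T1 -> b
  T2 -> a

Fill CYK table bottom-up (cells [i..j] with 1 ≤ i ≤ j ≤ 2 only):
  cell(1,1) d: {S,T0}  orig:{S}
  cell(2,2) d: {S,T0}  orig:{S}
  cell(1,2) dd: {A}

Original NTs in T[1,2] deriving "dd": ["A"]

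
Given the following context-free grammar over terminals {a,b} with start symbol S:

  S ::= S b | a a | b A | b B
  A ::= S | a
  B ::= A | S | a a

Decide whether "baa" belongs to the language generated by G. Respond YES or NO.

Convert to CNF:
  S -> S T0 | T0 A | T0 B | T1 T1
  A -> S T0 | T0 A | T0 B | T1 T1 | a
  B -> S T0 | T0 A | T0 B | T1 T1 | a
  T0 -> b
  T1 -> a

CYK fill:
  T[0,0] 'b' = {T0}  orig:{}
  T[1,1] 'a' = {A,B,T1}  orig:{A,B}
  T[2,2] 'a' = {A,B,T1}  orig:{A,B}
  T[0,1] 'ba' = {A,B,S}
  T[1,2] 'aa' = {A,B,S}
  T[0,2] 'baa' = {A,B,S}

S ∈ T[0,2] ⇒ YES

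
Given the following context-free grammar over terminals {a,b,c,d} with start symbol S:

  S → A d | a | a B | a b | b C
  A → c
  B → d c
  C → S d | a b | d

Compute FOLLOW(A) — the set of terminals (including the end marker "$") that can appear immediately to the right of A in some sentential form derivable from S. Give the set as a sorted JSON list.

FIRST sets, iterate to fixpoint:
[1]
  A via A→c: +{c}
  B via B→d c: +{d}
  C via C→a b: +{a}
  C via C→d: +{d}
  S via S→A d: +{c}
  S via S→a: +{a}
  S via S→b C: +{b}
  FIRST(S)={a,b,c}  FIRST(A)={c}  FIRST(B)={d}  FIRST(C)={a,d}
[2]
  C via C→S d: +{b,c}
  FIRST(S)={a,b,c}  FIRST(A)={c}  FIRST(B)={d}  FIRST(C)={a,b,c,d}
[3] (no change)
  FIRST(S)={a,b,c}  FIRST(A)={c}  FIRST(B)={d}  FIRST(C)={a,b,c,d}

Compute FOLLOW by fixpoint:
seed FOLLOW(S) with $
[1]
  C→S d: FOLLOW(S) ⊇ FIRST(d) = {d}; new: +{d}
  S→A d: FOLLOW(A) ⊇ FIRST(d) = {d}; new: +{d}
  S→a B: FOLLOW(B) ⊇ FOLLOW(S) ⊇ {$,d}; new: +{$,d}
  S→b C: FOLLOW(C) ⊇ FOLLOW(S) ⊇ {$,d}; new: +{$,d}
  FOLLOW[S]={$,d}  FOLLOW[A]={d}  FOLLOW[B]={$,d}  FOLLOW[C]={$,d}
[2] done
  FOLLOW[S]={$,d}  FOLLOW[A]={d}  FOLLOW[B]={$,d}  FOLLOW[C]={$,d}

FOLLOW(A) = ["d"]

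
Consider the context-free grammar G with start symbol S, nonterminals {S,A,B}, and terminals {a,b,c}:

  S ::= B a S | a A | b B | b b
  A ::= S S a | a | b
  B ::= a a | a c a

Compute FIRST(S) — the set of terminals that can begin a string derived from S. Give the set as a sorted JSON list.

Compute FIRST by fixpoint:
[1]
  A via A→a: +{a}
  A via A→b: +{b}
  B via B→a a: +{a}
  S via S→B a S: +{a}
  S via S→b B: +{b}
  S: {a,b}  A: {a,b}  B: {a}
[2] (no change)
  S: {a,b}  A: {a,b}  B: {a}

FIRST(S) = ["a", "b"]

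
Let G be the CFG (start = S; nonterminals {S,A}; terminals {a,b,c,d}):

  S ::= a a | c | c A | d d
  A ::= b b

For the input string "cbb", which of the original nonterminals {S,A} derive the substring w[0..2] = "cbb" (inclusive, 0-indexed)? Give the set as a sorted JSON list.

Convert to CNF:
  S -> T1 T1 | T2 A | T3 T3 | c
  A -> T0 T0
  T0 -> b
  T1 -> a
  T2 -> c
  T3 -> d

CYK fill, restricted to cells inside w[0..2]:
  T[0,0] 'c' = {S,T2}  orig:{S}
  T[1,1] 'b' = {T0}  orig:{}
  T[2,2] 'b' = {T0}  orig:{}
  T[0,1] 'cb' = ∅
  T[1,2] 'bb' = {A}
  T[0,2] 'cbb' = {S}

Original NTs in T[0,2] deriving "cbb": ["S"]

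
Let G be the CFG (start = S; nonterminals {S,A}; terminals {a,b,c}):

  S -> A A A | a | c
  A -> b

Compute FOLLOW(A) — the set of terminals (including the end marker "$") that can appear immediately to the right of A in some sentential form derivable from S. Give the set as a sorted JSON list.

FIRST sets, iterate to fixpoint:
round 1:
  A via A→b: +{b}
  S via S→A A A: +{b}
  S via S→a: +{a}
  S via S→c: +{c}
  FIRST[S]={a,b,c}  FIRST[A]={b}
round 2: (stable)
  FIRST[S]={a,b,c}  FIRST[A]={b}

FOLLOW iteration:
initialize: $ ∈ FOLLOW(S)
iter 1:
  S→A A A: FOLLOW(A) ⊇ FIRST(A) = {b}; new: +{b}
  S→A A A: FOLLOW(A) ⊇ FOLLOW(S) ⊇ {$}; new: +{$}
  FOLLOW(S)={$}  FOLLOW(A)={$,b}
iter 2: — fixpoint
  FOLLOW(S)={$}  FOLLOW(A)={$,b}

FOLLOW(A) = ["$", "b"]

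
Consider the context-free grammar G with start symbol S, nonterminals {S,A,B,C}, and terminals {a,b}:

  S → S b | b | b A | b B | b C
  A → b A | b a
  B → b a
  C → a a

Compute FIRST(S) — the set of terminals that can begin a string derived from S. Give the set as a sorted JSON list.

Compute FIRST by fixpoint:
round 1:
  A via A→b A: +{b}
  B via B→b a: +{b}
  C via C→a a: +{a}
  S via S→b: +{b}
  FIRST[S]={b}  FIRST[A]={b}  FIRST[B]={b}  FIRST[C]={a}
round 2: (stable)
  FIRST[S]={b}  FIRST[A]={b}  FIRST[B]={b}  FIRST[C]={a}

FIRST(S) = ["b"]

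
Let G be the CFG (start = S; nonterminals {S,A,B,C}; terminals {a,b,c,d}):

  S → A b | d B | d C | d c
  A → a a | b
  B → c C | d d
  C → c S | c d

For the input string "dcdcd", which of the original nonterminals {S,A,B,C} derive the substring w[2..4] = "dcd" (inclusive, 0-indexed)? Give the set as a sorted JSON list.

CNF form of G:
  S -> A T3 | T2 B | T2 C | T2 T1
  A -> T0 T0 | b
  B -> T1 C | T2 T2
  C -> T1 S | T1 T2
  T0 -> a
  T1 -> c
  T2 -> d
  T3 -> b

CYK fill (cells [i..j] with 2 ≤ i ≤ j ≤ 4 only):
  [2..2]={T2}  "d"  orig:{}
  [3..3]={T1}  "c"  orig:{}
  [4..4]={T2}  "d"  orig:{}
  [2..3]={S}  "dc"
  [3..4]={C}  "cd"
  [2..4]={S}  "dcd"

Original NTs in T[2,4] deriving "dcd": ["S"]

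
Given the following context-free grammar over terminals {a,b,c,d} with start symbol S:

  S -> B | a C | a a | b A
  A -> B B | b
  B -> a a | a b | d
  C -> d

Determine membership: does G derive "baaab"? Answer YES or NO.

CNF form of G:
  S -> T0 C | T0 T0 | T0 T1 | T1 A | d
  A -> B B | b
  B -> T0 T0 | T0 T1 | d
  C -> d
  T0 -> a
  T1 -> b

CYK fill:
  [0..0]={A,T1}  "b"  orig:{A}
  [1..1]={T0}  "a"  orig:{}
  [2..2]={T0}  "a"  orig:{}
  [3..3]={T0}  "a"  orig:{}
  [4..4]={A,T1}  "b"  orig:{A}
  [0..1]=∅  "ba"
  [1..2]={B,S}  "aa"
  [2..3]={B,S}  "aa"
  [3..4]={B,S}  "ab"
  [0..2]=∅  "baa"
  [1..3]=∅  "aaa"
  [2..4]=∅  "aab"
  [0..3]=∅  "baaa"
  [1..4]={A}  "aaab"
  [0..4]={S}  "baaab"

S ∈ T[0,4] ⇒ YES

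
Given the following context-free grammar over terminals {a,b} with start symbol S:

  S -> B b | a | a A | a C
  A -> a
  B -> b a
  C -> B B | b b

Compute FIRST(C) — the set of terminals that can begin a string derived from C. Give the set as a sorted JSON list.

Compute FIRST by fixpoint:
pass 1:
  A via A→a: +{a}
  B via B→b a: +{b}
  C via C→B B: +{b}
  S via S→B b: +{b}
  S via S→a: +{a}
  S: {a,b}  A: {a}  B: {b}  C: {b}
pass 2: done
  S: {a,b}  A: {a}  B: {b}  C: {b}

FIRST(C) = ["b"]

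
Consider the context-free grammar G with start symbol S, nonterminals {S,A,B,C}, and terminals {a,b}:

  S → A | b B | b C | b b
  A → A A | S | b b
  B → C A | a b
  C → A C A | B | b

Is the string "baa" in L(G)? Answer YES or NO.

Convert to CNF:
  S -> A A | T0 B | T0 C | T0 T0
  A -> A A | T0 B | T0 C | T0 T0
  B -> C A | T1 T0
  C -> A X2 | C A | T1 T0 | b
  T0 -> b
  T1 -> a
  X2 -> C A

CYK table (by increasing span):
  [0..0]={C,T0}  "b"  orig:{C}
  [1..1]={T1}  "a"  orig:{}
  [2..2]={T1}  "a"  orig:{}
  [0..1]=∅  "ba"
  [1..2]=∅  "aa"
  [0..2]=∅  "baa"

S ∉ T[0,2] ⇒ NO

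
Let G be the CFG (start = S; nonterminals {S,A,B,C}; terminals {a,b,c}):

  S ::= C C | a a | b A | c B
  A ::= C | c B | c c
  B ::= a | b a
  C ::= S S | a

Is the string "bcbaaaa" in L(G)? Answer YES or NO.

CNF form of G:
  S -> C C | T0 B | T1 A | T2 T2
  A -> S S | T0 B | T0 T0 | a
  B -> T1 T2 | a
  C -> S S | a
  T0 -> c
  T1 -> b
  T2 -> a

CYK table (by increasing span):
  [0..0]={T1}  "b"  orig:{}
  [1..1]={T0}  "c"  orig:{}
  [2..2]={T1}  "b"  orig:{}
  [3..3]={A,B,C,T2}  "a"  orig:{A,B,C}
  [4..4]={A,B,C,T2}  "a"  orig:{A,B,C}
  [5..5]={A,B,C,T2}  "a"  orig:{A,B,C}
  [6..6]={A,B,C,T2}  "a"  orig:{A,B,C}
  [0..1]=∅  "bc"
  [1..2]=∅  "cb"
  [2..3]={B,S}  "ba"
  [3..4]={S}  "aa"
  [4..5]={S}  "aa"
  [5..6]={S}  "aa"
  [0..2]=∅  "bcb"
  [1..3]={A,S}  "cba"
  [2..4]=∅  "baa"
  [3..5]=∅  "aaa"
  [4..6]=∅  "aaa"
  [0..3]={S}  "bcba"
  [1..4]=∅  "cbaa"
  [2..5]={A,C}  "baaa"
  [3..6]={A,C}  "aaaa"
  [0..4]=∅  "bcbaa"
  [1..5]={A,C}  "cbaaa"
  [2..6]={S}  "baaaa"
  [0..5]={A,C,S}  "bcbaaa"
  [1..6]={S}  "cbaaaa"
  [0..6]={S}  "bcbaaaa"

S ∈ T[0,6] ⇒ YES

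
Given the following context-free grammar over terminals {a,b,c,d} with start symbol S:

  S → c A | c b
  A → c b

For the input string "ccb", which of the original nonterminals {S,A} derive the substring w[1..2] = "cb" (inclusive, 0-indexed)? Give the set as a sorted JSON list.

Convert to CNF:
  S -> T0 A | T0 T1
  A -> T0 T1
  T0 -> c
  T1 -> b

Fill CYK table bottom-up — only the sub-triangle for w[1..2]:
  T[1,1] 'c' = {T0}  orig:{}
  T[2,2] 'b' = {T1}  orig:{}
  T[1,2] 'cb' = {A,S}

Original NTs in T[1,2] deriving "cb": ["A", "S"]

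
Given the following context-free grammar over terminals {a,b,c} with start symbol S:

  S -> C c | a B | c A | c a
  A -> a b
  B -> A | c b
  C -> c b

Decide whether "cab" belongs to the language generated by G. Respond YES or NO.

Convert to CNF:
  S -> C T2 | T0 B | T2 A | T2 T0
  A -> T0 T1
  B -> T0 T1 | T2 T1
  C -> T2 T1
  T0 -> a
  T1 -> b
  T2 -> c

CYK table (by increasing span):
  cell(0,0) c: {T2}  orig:{}
  cell(1,1) a: {T0}  orig:{}
  cell(2,2) b: {T1}  orig:{}
  cell(0,1) ca: {S}
  cell(1,2) ab: {A,B}
  cell(0,2) cab: {S}

S ∈ T[0,2] ⇒ YES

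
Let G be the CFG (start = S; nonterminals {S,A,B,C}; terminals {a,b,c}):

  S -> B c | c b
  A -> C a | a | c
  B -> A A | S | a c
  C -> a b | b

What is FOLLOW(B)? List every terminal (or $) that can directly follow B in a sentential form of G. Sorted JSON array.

Compute FIRST by fixpoint:
[1]
  A via A→a: +{a}
  A via A→c: +{c}
  B via B→A A: +{a,c}
  C via C→a b: +{a}
  C via C→b: +{b}
  S via S→B c: +{a,c}
  S: {a,c}  A: {a,c}  B: {a,c}  C: {a,b}
[2]
  A via A→C a: +{b}
  B via B→A A: +{b}
  S via S→B c: +{b}
  S: {a,b,c}  A: {a,b,c}  B: {a,b,c}  C: {a,b}
[3] done
  S: {a,b,c}  A: {a,b,c}  B: {a,b,c}  C: {a,b}

FOLLOW sets:
seed FOLLOW(S) with $
iter 1:
  A→C a: FOLLOW(C) ⊇ FIRST(a) = {a}; new: +{a}
  B→A A: FOLLOW(A) ⊇ FIRST(A) = {a,b,c}; new: +{a,b,c}
  S→B c: FOLLOW(B) ⊇ FIRST(c) = {c}; new: +{c}
  FOLLOW[S]={$}  FOLLOW[A]={a,b,c}  FOLLOW[B]={c}  FOLLOW[C]={a}
iter 2:
  B→S: FOLLOW(S) ⊇ FOLLOW(B) ⊇ {c}; new: +{c}
  FOLLOW[S]={$,c}  FOLLOW[A]={a,b,c}  FOLLOW[B]={c}  FOLLOW[C]={a}
iter 3: done
  FOLLOW[S]={$,c}  FOLLOW[A]={a,b,c}  FOLLOW[B]={c}  FOLLOW[C]={a}

FOLLOW(B) = ["c"]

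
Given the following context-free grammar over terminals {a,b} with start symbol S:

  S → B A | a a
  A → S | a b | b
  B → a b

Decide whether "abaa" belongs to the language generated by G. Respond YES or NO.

CNF form of G:
  S -> B A | T0 T0
  A -> B A | T0 T0 | T0 T1 | b
  B -> T0 T1
  T0 -> a
  T1 -> b

Fill CYK table bottom-up:
  T[0,0] 'a' = {T0}  orig:{}
  T[1,1] 'b' = {A,T1}  orig:{A}
  T[2,2] 'a' = {T0}  orig:{}
  T[3,3] 'a' = {T0}  orig:{}
  T[0,1] 'ab' = {A,B}
  T[1,2] 'ba' = ∅
  T[2,3] 'aa' = {A,S}
  T[0,2] 'aba' = ∅
  T[1,3] 'baa' = ∅
  T[0,3] 'abaa' = {A,S}

S ∈ T[0,3] ⇒ YES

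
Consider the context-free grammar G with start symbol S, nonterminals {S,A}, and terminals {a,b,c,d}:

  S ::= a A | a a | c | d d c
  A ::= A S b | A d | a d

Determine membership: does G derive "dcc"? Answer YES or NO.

Convert to CNF:
  S -> T1 X5 | T2 A | T2 T2 | c
  A -> A T1 | A X4 | T2 T1
  T0 -> b
  T1 -> d
  T2 -> a
  T3 -> c
  X4 -> S T0
  X5 -> T1 T3

CYK table (by increasing span):
  cell(0,0) d: {T1}  orig:{}
  cell(1,1) c: {S,T3}  orig:{S}
  cell(2,2) c: {S,T3}  orig:{S}
  cell(0,1) dc: {X5}  orig:{}
  cell(1,2) cc: ∅
  cell(0,2) dcc: ∅

S ∉ T[0,2] ⇒ NO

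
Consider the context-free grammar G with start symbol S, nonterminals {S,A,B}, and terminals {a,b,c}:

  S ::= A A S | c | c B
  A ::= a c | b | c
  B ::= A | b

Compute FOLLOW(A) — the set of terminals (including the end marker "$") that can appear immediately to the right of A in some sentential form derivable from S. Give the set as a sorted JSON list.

FIRST iteration:
round 1:
  A via A→a c: +{a}
  A via A→b: +{b}
  A via A→c: +{c}
  B via B→A: +{a,b,c}
  S via S→A A S: +{a,b,c}
  FIRST[S]={a,b,c}  FIRST[A]={a,b,c}  FIRST[B]={a,b,c}
round 2: (stable)
  FIRST[S]={a,b,c}  FIRST[A]={a,b,c}  FIRST[B]={a,b,c}

Compute FOLLOW by fixpoint:
FOLLOW(S) := {$}
[1]
  S→A A S: FOLLOW(A) ⊇ FIRST(A) = {a,b,c}; new: +{a,b,c}
  S→c B: FOLLOW(B) ⊇ FOLLOW(S) ⊇ {$}; new: +{$}
  FOLLOW(S)={$}  FOLLOW(A)={a,b,c}  FOLLOW(B)={$}
[2]
  B→A: FOLLOW(A) ⊇ FOLLOW(B) ⊇ {$}; new: +{$}
  FOLLOW(S)={$}  FOLLOW(A)={$,a,b,c}  FOLLOW(B)={$}
[3] (stable)
  FOLLOW(S)={$}  FOLLOW(A)={$,a,b,c}  FOLLOW(B)={$}

FOLLOW(A) = ["$", "a", "b", "c"]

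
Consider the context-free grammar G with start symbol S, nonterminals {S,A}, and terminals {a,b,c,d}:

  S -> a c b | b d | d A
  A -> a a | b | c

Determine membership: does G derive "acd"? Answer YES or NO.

CNF form of G:
  S -> T0 X4 | T2 T3 | T3 A
  A -> T0 T0 | b | c
  T0 -> a
  T1 -> c
  T2 -> b
  T3 -> d
  X4 -> T1 T2

CYK fill:
  cell(0,0) a: {T0}  orig:{}
  cell(1,1) c: {A,T1}  orig:{A}
  cell(2,2) d: {T3}  orig:{}
  cell(0,1) ac: ∅
  cell(1,2) cd: ∅
  cell(0,2) acd: ∅

S ∉ T[0,2] ⇒ NO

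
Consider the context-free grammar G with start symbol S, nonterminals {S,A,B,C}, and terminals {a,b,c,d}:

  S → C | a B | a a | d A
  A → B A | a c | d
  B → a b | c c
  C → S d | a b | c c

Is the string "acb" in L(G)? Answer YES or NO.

CNF form of G:
  S -> S T3 | T0 B | T0 T0 | T0 T2 | T1 T1 | T3 A
  A -> B A | T0 T1 | d
  B -> T0 T2 | T1 T1
  C -> S T3 | T0 T2 | T1 T1
  T0 -> a
  T1 -> c
  T2 -> b
  T3 -> d

Fill CYK table bottom-up:
  [0..0]={T0}  "a"  orig:{}
  [1..1]={T1}  "c"  orig:{}
  [2..2]={T2}  "b"  orig:{}
  [0..1]={A}  "ac"
  [1..2]=∅  "cb"
  [0..2]=∅  "acb"

S ∉ T[0,2] ⇒ NO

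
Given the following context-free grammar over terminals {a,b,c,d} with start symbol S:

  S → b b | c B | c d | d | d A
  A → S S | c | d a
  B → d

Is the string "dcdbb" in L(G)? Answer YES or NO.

CNF form of G:
  S -> T0 A | T2 T2 | T3 B | T3 T0 | d
  A -> S S | T0 T1 | c
  B -> d
  T0 -> d
  T1 -> a
  T2 -> b
  T3 -> c

Fill CYK table bottom-up:
  [0..0]={B,S,T0}  "d"  orig:{B,S}
  [1..1]={A,T3}  "c"  orig:{A}
  [2..2]={B,S,T0}  "d"  orig:{B,S}
  [3..3]={T2}  "b"  orig:{}
  [4..4]={T2}  "b"  orig:{}
  [0..1]={S}  "dc"
  [1..2]={S}  "cd"
  [2..3]=∅  "db"
  [3..4]={S}  "bb"
  [0..2]={A}  "dcd"
  [1..3]=∅  "cdb"
  [2..4]={A}  "dbb"
  [0..3]=∅  "dcdb"
  [1..4]={A}  "cdbb"
  [0..4]={S}  "dcdbb"

S ∈ T[0,4] ⇒ YES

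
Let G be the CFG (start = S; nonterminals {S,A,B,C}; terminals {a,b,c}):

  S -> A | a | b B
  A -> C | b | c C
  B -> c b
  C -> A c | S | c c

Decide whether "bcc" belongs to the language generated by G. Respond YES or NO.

Convert to CNF:
  S -> A T0 | T0 C | T0 T0 | T1 B | a | b
  A -> A T0 | T0 C | T0 T0 | T1 B | a | b
  B -> T0 T1
  C -> A T0 | T0 C | T0 T0 | T1 B | a | b
  T0 -> c
  T1 -> b

Fill CYK table bottom-up:
  T[0,0] 'b' = {A,C,S,T1}  orig:{A,C,S}
  T[1,1] 'c' = {T0}  orig:{}
  T[2,2] 'c' = {T0}  orig:{}
  T[0,1] 'bc' = {A,C,S}
  T[1,2] 'cc' = {A,C,S}
  T[0,2] 'bcc' = {A,C,S}

S ∈ T[0,2] ⇒ YES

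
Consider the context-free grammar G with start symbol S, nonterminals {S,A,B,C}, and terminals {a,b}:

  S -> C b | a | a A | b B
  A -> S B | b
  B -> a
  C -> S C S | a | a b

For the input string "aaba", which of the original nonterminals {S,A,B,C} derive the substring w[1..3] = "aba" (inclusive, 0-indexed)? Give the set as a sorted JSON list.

CNF form of G:
  S -> C T1 | T0 A | T1 B | a
  A -> S B | b
  B -> a
  C -> S X2 | T0 T1 | a
  T0 -> a
  T1 -> b
  X2 -> C S

CYK table (by increasing span), restricted to cells inside w[1..3]:
  [1..1]={B,C,S,T0}  "a"  orig:{B,C,S}
  [2..2]={A,T1}  "b"  orig:{A}
  [3..3]={B,C,S,T0}  "a"  orig:{B,C,S}
  [1..2]={C,S}  "ab"
  [2..3]={S}  "ba"
  [1..3]={A,X2}  "aba"  orig:{A}

Original NTs in T[1,3] deriving "aba": ["A"]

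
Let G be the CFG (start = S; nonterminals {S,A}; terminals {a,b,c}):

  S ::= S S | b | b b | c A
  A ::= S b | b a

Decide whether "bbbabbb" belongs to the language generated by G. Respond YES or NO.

CNF form of G:
  S -> S S | T0 T0 | T2 A | b
  A -> S T0 | T0 T1
  T0 -> b
  T1 -> a
  T2 -> c

CYK table (by increasing span):
  T[0,0] 'b' = {S,T0}  orig:{S}
  T[1,1] 'b' = {S,T0}  orig:{S}
  T[2,2] 'b' = {S,T0}  orig:{S}
  T[3,3] 'a' = {T1}  orig:{}
  T[4,4] 'b' = {S,T0}  orig:{S}
  T[5,5] 'b' = {S,T0}  orig:{S}
  T[6,6] 'b' = {S,T0}  orig:{S}
  T[0,1] 'bb' = {A,S}
  T[1,2] 'bb' = {A,S}
  T[2,3] 'ba' = {A}
  T[3,4] 'ab' = ∅
  T[4,5] 'bb' = {A,S}
  T[5,6] 'bb' = {A,S}
  T[0,2] 'bbb' = {A,S}
  T[1,3] 'bba' = ∅
  T[2,4] 'bab' = ∅
  T[3,5] 'abb' = ∅
  T[4,6] 'bbb' = {A,S}
  T[0,3] 'bbba' = ∅
  T[1,4] 'bbab' = ∅
  T[2,5] 'babb' = ∅
  T[3,6] 'abbb' = ∅
  T[0,4] 'bbbab' = ∅
  T[1,5] 'bbabb' = ∅
  T[2,6] 'babbb' = ∅
  T[0,5] 'bbbabb' = ∅
  T[1,6] 'bbabbb' = ∅
  T[0,6] 'bbbabbb' = ∅

S ∉ T[0,6] ⇒ NO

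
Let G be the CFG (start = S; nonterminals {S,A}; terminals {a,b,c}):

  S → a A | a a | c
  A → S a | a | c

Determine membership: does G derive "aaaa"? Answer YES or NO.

Convert to CNF:
  S -> T0 A | T0 T0 | c
  A -> S T0 | a | c
  T0 -> a

Fill CYK table bottom-up:
  [0..0]={A,T0}  "a"  orig:{A}
  [1..1]={A,T0}  "a"  orig:{A}
  [2..2]={A,T0}  "a"  orig:{A}
  [3..3]={A,T0}  "a"  orig:{A}
  [0..1]={S}  "aa"
  [1..2]={S}  "aa"
  [2..3]={S}  "aa"
  [0..2]={A}  "aaa"
  [1..3]={A}  "aaa"
  [0..3]={S}  "aaaa"

S ∈ T[0,3] ⇒ YES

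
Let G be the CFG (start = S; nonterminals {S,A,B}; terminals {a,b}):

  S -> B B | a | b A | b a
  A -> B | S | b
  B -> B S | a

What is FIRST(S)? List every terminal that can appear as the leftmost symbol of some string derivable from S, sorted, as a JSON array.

FIRST iteration:
[1]
  A via A→b: +{b}
  B via B→a: +{a}
  S via S→B B: +{a}
  S via S→b A: +{b}
  FIRST[S]={a,b}  FIRST[A]={b}  FIRST[B]={a}
[2]
  A via A→B: +{a}
  FIRST[S]={a,b}  FIRST[A]={a,b}  FIRST[B]={a}
[3] (no change)
  FIRST[S]={a,b}  FIRST[A]={a,b}  FIRST[B]={a}

FIRST(S) = ["a", "b"]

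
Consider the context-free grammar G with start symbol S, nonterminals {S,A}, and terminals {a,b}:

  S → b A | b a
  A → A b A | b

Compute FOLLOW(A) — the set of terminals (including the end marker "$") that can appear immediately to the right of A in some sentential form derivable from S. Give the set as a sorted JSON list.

Compute FIRST by fixpoint:
iter 1:
  A via A→b: +{b}
  S via S→b A: +{b}
  FIRST(S)={b}  FIRST(A)={b}
iter 2: (no change)
  FIRST(S)={b}  FIRST(A)={b}

Compute FOLLOW by fixpoint:
FOLLOW(S) := {$}
round 1:
  A→A b A: FOLLOW(A) ⊇ FIRST(b) = {b}; new: +{b}
  S→b A: FOLLOW(A) ⊇ FOLLOW(S) ⊇ {$}; new: +{$}
  FOLLOW(S)={$}  FOLLOW(A)={$,b}
round 2: (stable)
  FOLLOW(S)={$}  FOLLOW(A)={$,b}

FOLLOW(A) = ["$", "b"]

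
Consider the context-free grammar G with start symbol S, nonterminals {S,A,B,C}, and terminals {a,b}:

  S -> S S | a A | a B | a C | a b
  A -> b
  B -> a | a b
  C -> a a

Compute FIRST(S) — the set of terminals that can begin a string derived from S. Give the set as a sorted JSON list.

Compute FIRST by fixpoint:
round 1:
  A via A→b: +{b}
  B via B→a: +{a}
  C via C→a a: +{a}
  S via S→a A: +{a}
  FIRST[S]={a}  FIRST[A]={b}  FIRST[B]={a}  FIRST[C]={a}
round 2: (no change)
  FIRST[S]={a}  FIRST[A]={b}  FIRST[B]={a}  FIRST[C]={a}

FIRST(S) = ["a"]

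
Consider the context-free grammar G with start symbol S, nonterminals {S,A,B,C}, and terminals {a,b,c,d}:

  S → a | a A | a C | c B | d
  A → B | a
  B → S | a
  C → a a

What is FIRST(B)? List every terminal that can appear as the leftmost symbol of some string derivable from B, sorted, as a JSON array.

FIRST iteration:
iter 1:
  A via A→a: +{a}
  B via B→a: +{a}
  C via C→a a: +{a}
  S via S→a: +{a}
  S via S→c B: +{c}
  S via S→d: +{d}
  FIRST[S]={a,c,d}  FIRST[A]={a}  FIRST[B]={a}  FIRST[C]={a}
iter 2:
  B via B→S: +{c,d}
  FIRST[S]={a,c,d}  FIRST[A]={a}  FIRST[B]={a,c,d}  FIRST[C]={a}
iter 3:
  A via A→B: +{c,d}
  FIRST[S]={a,c,d}  FIRST[A]={a,c,d}  FIRST[B]={a,c,d}  FIRST[C]={a}
iter 4: (stable)
  FIRST[S]={a,c,d}  FIRST[A]={a,c,d}  FIRST[B]={a,c,d}  FIRST[C]={a}

FIRST(B) = ["a", "c", "d"]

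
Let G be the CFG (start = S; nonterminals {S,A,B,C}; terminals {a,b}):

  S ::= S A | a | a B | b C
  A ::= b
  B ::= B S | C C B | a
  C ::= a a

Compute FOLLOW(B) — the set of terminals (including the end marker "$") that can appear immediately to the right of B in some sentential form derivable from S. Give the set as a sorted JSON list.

FIRST sets, iterate to fixpoint:
[1]
  A via A→b: +{b}
  B via B→a: +{a}
  C via C→a a: +{a}
  S via S→a: +{a}
  S via S→b C: +{b}
  FIRST[S]={a,b}  FIRST[A]={b}  FIRST[B]={a}  FIRST[C]={a}
[2] — fixpoint
  FIRST[S]={a,b}  FIRST[A]={b}  FIRST[B]={a}  FIRST[C]={a}

FOLLOW sets:
seed FOLLOW(S) with $
[1]
  B→B S: FOLLOW(B) ⊇ FIRST(S) = {a,b}; new: +{a,b}
  B→B S: FOLLOW(S) ⊇ FOLLOW(B) ⊇ {a,b}; new: +{a,b}
  B→C C B: FOLLOW(C) ⊇ FIRST(C) = {a}; new: +{a}
  S→S A: FOLLOW(A) ⊇ FOLLOW(S) ⊇ {$,a,b}; new: +{$,a,b}
  S→a B: FOLLOW(B) ⊇ FOLLOW(S) ⊇ {$,a,b}; new: +{$}
  S→b C: FOLLOW(C) ⊇ FOLLOW(S) ⊇ {$,a,b}; new: +{$,b}
  FOLLOW(S)={$,a,b}  FOLLOW(A)={$,a,b}  FOLLOW(B)={$,a,b}  FOLLOW(C)={$,a,b}
[2] (no change)
  FOLLOW(S)={$,a,b}  FOLLOW(A)={$,a,b}  FOLLOW(B)={$,a,b}  FOLLOW(C)={$,a,b}

FOLLOW(B) = ["$", "a", "b"]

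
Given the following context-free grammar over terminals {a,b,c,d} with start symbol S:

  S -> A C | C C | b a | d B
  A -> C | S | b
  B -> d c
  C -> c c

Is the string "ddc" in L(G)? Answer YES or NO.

Convert to CNF:
  S -> A C | C C | T0 T1 | T3 B
  A -> A C | C C | T0 T1 | T2 T2 | T3 B | b
  B -> T3 T2
  C -> T2 T2
  T0 -> b
  T1 -> a
  T2 -> c
  T3 -> d

Fill CYK table bottom-up:
  [0..0]={T3}  "d"  orig:{}
  [1..1]={T3}  "d"  orig:{}
  [2..2]={T2}  "c"  orig:{}
  [0..1]=∅  "dd"
  [1..2]={B}  "dc"
  [0..2]={A,S}  "ddc"

S ∈ T[0,2] ⇒ YES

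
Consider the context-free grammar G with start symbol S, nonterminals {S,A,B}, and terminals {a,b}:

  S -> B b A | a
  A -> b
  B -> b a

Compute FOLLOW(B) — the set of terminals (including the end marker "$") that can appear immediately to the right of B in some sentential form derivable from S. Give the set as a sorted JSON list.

Compute FIRST by fixpoint:
round 1:
  A via A→b: +{b}
  B via B→b a: +{b}
  S via S→B b A: +{b}
  S via S→a: +{a}
  FIRST[S]={a,b}  FIRST[A]={b}  FIRST[B]={b}
round 2: — fixpoint
  FIRST[S]={a,b}  FIRST[A]={b}  FIRST[B]={b}

FOLLOW sets:
initialize: $ ∈ FOLLOW(S)
pass 1:
  S→B b A: FOLLOW(B) ⊇ FIRST(b) = {b}; new: +{b}
  S→B b A: FOLLOW(A) ⊇ FOLLOW(S) ⊇ {$}; new: +{$}
  S: {$}  A: {$}  B: {b}
pass 2: done
  S: {$}  A: {$}  B: {b}

FOLLOW(B) = ["b"]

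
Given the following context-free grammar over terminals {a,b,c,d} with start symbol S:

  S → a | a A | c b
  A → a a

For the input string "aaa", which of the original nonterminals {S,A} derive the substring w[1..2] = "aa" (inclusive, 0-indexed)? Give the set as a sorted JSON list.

Convert to CNF:
  S -> T0 A | T1 T2 | a
  A -> T0 T0
  T0 -> a
  T1 -> c
  T2 -> b

CYK fill (cells [i..j] with 1 ≤ i ≤ j ≤ 2 only):
  [1..1]={S,T0}  "a"  orig:{S}
  [2..2]={S,T0}  "a"  orig:{S}
  [1..2]={A}  "aa"

Original NTs in T[1,2] deriving "aa": ["A"]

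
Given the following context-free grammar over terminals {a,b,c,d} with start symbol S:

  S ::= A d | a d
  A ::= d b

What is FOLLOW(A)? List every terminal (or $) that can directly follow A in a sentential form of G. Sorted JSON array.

Compute FIRST by fixpoint:
iter 1:
  A via A→d b: +{d}
  S via S→A d: +{d}
  S via S→a d: +{a}
  S: {a,d}  A: {d}
iter 2: done
  S: {a,d}  A: {d}

Compute FOLLOW by fixpoint:
seed FOLLOW(S) with $
round 1:
  S→A d: FOLLOW(A) ⊇ FIRST(d) = {d}; new: +{d}
  S: {$}  A: {d}
round 2: done
  S: {$}  A: {d}

FOLLOW(A) = ["d"]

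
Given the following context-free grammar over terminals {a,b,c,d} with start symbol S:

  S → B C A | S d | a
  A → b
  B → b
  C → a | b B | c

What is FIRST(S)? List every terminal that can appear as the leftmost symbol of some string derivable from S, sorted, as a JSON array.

FIRST iteration:
[1]
  A via A→b: +{b}
  B via B→b: +{b}
  C via C→a: +{a}
  C via C→b B: +{b}
  C via C→c: +{c}
  S via S→B C A: +{b}
  S via S→a: +{a}
  FIRST[S]={a,b}  FIRST[A]={b}  FIRST[B]={b}  FIRST[C]={a,b,c}
[2] done
  FIRST[S]={a,b}  FIRST[A]={b}  FIRST[B]={b}  FIRST[C]={a,b,c}

FIRST(S) = ["a", "b"]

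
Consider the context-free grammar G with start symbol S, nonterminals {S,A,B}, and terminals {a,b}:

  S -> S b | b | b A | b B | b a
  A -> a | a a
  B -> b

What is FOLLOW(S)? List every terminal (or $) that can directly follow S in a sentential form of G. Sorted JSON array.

Compute FIRST by fixpoint:
iter 1:
  A via A→a: +{a}
  B via B→b: +{b}
  S via S→b: +{b}
  FIRST[S]={b}  FIRST[A]={a}  FIRST[B]={b}
iter 2: — fixpoint
  FIRST[S]={b}  FIRST[A]={a}  FIRST[B]={b}

FOLLOW sets:
FOLLOW(S) := {$}
pass 1:
  S→S b: FOLLOW(S) ⊇ FIRST(b) = {b}; new: +{b}
  S→b A: FOLLOW(A) ⊇ FOLLOW(S) ⊇ {$,b}; new: +{$,b}
  S→b B: FOLLOW(B) ⊇ FOLLOW(S) ⊇ {$,b}; new: +{$,b}
  FOLLOW[S]={$,b}  FOLLOW[A]={$,b}  FOLLOW[B]={$,b}
pass 2: done
  FOLLOW[S]={$,b}  FOLLOW[A]={$,b}  FOLLOW[B]={$,b}

FOLLOW(S) = ["$", "b"]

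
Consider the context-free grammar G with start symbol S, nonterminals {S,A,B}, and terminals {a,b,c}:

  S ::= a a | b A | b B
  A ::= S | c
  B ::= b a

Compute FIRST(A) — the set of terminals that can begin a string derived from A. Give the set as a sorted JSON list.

Compute FIRST by fixpoint:
[1]
  A via A→c: +{c}
  B via B→b a: +{b}
  S via S→a a: +{a}
  S via S→b A: +{b}
  FIRST[S]={a,b}  FIRST[A]={c}  FIRST[B]={b}
[2]
  A via A→S: +{a,b}
  FIRST[S]={a,b}  FIRST[A]={a,b,c}  FIRST[B]={b}
[3] — fixpoint
  FIRST[S]={a,b}  FIRST[A]={a,b,c}  FIRST[B]={b}

FIRST(A) = ["a", "b", "c"]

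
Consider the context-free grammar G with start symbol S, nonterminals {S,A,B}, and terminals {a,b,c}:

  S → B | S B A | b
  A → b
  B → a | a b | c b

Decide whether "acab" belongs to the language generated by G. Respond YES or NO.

CNF form of G:
  S -> S X3 | T0 T1 | T2 T1 | a | b
  A -> b
  B -> T0 T1 | T2 T1 | a
  T0 -> a
  T1 -> b
  T2 -> c
  X3 -> B A

CYK fill:
  [0..0]={B,S,T0}  "a"  orig:{B,S}
  [1..1]={T2}  "c"  orig:{}
  [2..2]={B,S,T0}  "a"  orig:{B,S}
  [3..3]={A,S,T1}  "b"  orig:{A,S}
  [0..1]=∅  "ac"
  [1..2]=∅  "ca"
  [2..3]={B,S,X3}  "ab"  orig:{B,S}
  [0..2]=∅  "aca"
  [1..3]=∅  "cab"
  [0..3]=∅  "acab"

S ∉ T[0,3] ⇒ NO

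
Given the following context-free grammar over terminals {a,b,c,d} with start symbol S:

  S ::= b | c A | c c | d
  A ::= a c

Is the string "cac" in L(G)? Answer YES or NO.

Convert to CNF:
  S -> T1 A | T1 T1 | b | d
  A -> T0 T1
  T0 -> a
  T1 -> c

CYK table (by increasing span):
  T[0,0] 'c' = {T1}  orig:{}
  T[1,1] 'a' = {T0}  orig:{}
  T[2,2] 'c' = {T1}  orig:{}
  T[0,1] 'ca' = ∅
  T[1,2] 'ac' = {A}
  T[0,2] 'cac' = {S}

S ∈ T[0,2] ⇒ YES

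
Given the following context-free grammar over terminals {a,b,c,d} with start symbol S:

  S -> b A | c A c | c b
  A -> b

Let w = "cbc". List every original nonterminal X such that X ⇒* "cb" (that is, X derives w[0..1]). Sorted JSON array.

CNF form of G:
  S -> T0 A | T1 T0 | T1 X2
  A -> b
  T0 -> b
  T1 -> c
  X2 -> A T1

Fill CYK table bottom-up — only the sub-triangle for w[0..1]:
  [0..0]={T1}  "c"  orig:{}
  [1..1]={A,T0}  "b"  orig:{A}
  [0..1]={S}  "cb"

Original NTs in T[0,1] deriving "cb": ["S"]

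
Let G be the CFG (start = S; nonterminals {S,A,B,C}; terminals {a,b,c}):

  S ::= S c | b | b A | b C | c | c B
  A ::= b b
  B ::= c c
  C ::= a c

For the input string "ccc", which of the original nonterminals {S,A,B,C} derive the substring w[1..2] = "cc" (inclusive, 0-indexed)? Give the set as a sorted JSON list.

Convert to CNF:
  S -> S T1 | T0 A | T0 C | T1 B | b | c
  A -> T0 T0
  B -> T1 T1
  C -> T2 T1
  T0 -> b
  T1 -> c
  T2 -> a

Fill CYK table bottom-up, restricted to cells inside w[1..2]:
  T[1,1] 'c' = {S,T1}  orig:{S}
  T[2,2] 'c' = {S,T1}  orig:{S}
  T[1,2] 'cc' = {B,S}

Original NTs in T[1,2] deriving "cc": ["B", "S"]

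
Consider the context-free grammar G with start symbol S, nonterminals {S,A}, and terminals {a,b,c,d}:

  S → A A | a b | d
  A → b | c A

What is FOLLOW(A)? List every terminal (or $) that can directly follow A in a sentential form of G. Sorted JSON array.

FIRST iteration:
round 1:
  A via A→b: +{b}
  A via A→c A: +{c}
  S via S→A A: +{b,c}
  S via S→a b: +{a}
  S via S→d: +{d}
  FIRST[S]={a,b,c,d}  FIRST[A]={b,c}
round 2: — fixpoint
  FIRST[S]={a,b,c,d}  FIRST[A]={b,c}

FOLLOW sets:
FOLLOW(S) := {$}
round 1:
  S→A A: FOLLOW(A) ⊇ FIRST(A) = {b,c}; new: +{b,c}
  S→A A: FOLLOW(A) ⊇ FOLLOW(S) ⊇ {$}; new: +{$}
  FOLLOW[S]={$}  FOLLOW[A]={$,b,c}
round 2: — fixpoint
  FOLLOW[S]={$}  FOLLOW[A]={$,b,c}

FOLLOW(A) = ["$", "b", "c"]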